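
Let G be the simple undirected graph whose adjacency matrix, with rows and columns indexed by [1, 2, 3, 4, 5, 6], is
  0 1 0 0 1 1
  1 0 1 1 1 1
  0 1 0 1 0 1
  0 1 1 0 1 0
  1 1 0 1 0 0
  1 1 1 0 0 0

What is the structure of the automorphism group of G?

D_5

Vertex 2 is the unique vertex of degree 5; the remaining 5 vertices each have degree 3 and induce a cycle, so G is the wheel on 6 vertices with hub 2. Every automorphism fixes the hub and acts on the rim 5-cycle, so Aut(G) ≅ Aut(C_5) = D_5 of order 10.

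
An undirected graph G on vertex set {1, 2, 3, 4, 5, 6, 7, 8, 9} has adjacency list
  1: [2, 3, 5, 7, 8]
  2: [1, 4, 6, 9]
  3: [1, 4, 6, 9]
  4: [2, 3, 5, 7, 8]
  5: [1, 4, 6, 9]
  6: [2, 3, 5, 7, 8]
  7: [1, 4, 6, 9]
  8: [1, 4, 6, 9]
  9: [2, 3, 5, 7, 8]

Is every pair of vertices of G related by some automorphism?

No

Automorphisms preserve degree, but G has vertices of degree 4 and vertices of degree 5; no automorphism maps one to the other, so G is not vertex-transitive.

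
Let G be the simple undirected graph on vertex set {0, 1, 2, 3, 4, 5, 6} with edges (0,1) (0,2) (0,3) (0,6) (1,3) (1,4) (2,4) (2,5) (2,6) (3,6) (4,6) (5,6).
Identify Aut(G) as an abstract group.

1

The degree sequence is [4, 3, 4, 3, 3, 2, 5]. Checking the degree-preserving permutations of the vertex set shows that none except the identity preserves every edge, so Aut(G) is trivial.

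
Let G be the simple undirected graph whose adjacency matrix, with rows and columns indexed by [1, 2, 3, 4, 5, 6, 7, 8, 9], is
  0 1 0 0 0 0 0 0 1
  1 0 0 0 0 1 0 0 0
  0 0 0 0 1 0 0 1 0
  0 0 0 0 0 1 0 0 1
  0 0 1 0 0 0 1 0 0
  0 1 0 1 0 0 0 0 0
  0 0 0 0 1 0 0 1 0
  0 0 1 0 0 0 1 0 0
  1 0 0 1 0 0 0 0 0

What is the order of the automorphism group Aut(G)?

G has two connected components, {1, 2, 4, 6, 9} and {3, 5, 7, 8}; each is 2-regular, so G = C_5 ⊔ C_4. No automorphism exchanges components of different sizes, hence Aut(G) is the direct product D_4 × D_5, order 80.

80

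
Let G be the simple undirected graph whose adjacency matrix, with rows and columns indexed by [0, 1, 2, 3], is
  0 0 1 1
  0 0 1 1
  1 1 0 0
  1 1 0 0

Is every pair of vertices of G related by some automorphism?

Yes

G is 2-regular and bipartite with parts {2, 3} and {0, 1} (each part is independent and every cross-pair is an edge), so G = K_{2,2}. Aut(K_{2,2}) is the wreath product S_2 ≀ Z_2: permute within each part, then optionally swap the parts; |Aut| = 2·(2!)² = 8. Under this action every vertex can be carried to every other, so G is vertex-transitive.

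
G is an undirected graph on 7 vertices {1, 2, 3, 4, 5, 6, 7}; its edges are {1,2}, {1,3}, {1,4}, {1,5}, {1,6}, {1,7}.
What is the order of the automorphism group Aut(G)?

Vertex 1 has degree 6 and every other vertex has degree 1, so G is the star K_{1,6} with centre 1. Any automorphism fixes the centre and permutes the 6 leaves freely, so Aut(G) ≅ S_6 of order 6! = 720.

720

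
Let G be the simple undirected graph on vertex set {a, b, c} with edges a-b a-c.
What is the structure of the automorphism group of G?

The degree sequence is [2, 1, 1]; the two degree-1 vertices b and c are the ends of a path, so G = P_3. A path has exactly one nontrivial symmetry — reversal — giving Aut(G) of order 2.

Z_2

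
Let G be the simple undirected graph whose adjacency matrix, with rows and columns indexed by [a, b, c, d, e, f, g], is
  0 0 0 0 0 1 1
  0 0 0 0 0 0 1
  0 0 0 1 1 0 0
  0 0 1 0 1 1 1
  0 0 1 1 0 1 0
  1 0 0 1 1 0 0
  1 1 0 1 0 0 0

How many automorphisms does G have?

1

The degree sequence is [2, 1, 2, 4, 3, 3, 3]. Checking the degree-preserving permutations of the vertex set shows that none except the identity preserves every edge, so Aut(G) is trivial.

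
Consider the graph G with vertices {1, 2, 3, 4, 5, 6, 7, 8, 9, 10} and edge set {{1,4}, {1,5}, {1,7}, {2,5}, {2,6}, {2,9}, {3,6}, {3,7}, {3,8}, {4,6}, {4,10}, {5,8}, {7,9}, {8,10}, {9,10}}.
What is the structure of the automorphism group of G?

G is 3-regular on 10 vertices with no triangles and no 4-cycles (girth 5): this is the Petersen graph. It is a classical fact that the Petersen graph has automorphism group S_5 (order 120), arising from its description as the Kneser graph K(5,2).

the symmetric group S_5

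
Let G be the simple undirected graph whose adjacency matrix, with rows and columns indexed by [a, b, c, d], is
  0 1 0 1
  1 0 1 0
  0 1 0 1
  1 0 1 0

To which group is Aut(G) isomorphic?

the dihedral group of order 8

G is 2-regular and connected on 4 vertices, i.e. the cycle C_4. C_4 has 4 rotations and 4 reflections, so Aut(C_4) ≅ D_4 of order 8.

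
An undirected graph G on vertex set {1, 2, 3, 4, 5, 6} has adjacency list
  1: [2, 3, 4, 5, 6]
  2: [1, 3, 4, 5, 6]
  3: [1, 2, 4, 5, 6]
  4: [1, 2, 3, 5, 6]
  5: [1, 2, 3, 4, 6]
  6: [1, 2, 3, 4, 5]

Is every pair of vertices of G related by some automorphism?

All 6 vertices are pairwise adjacent: G = K_6. Any permutation of the 6 vertices preserves K_6, so Aut(K_6) = S_6 of order 6! = 720. Under this action every vertex can be carried to every other, so G is vertex-transitive.

Yes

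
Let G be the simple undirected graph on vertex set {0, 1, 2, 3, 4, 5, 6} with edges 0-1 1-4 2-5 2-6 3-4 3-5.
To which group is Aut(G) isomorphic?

C_2

The degree sequence is [1, 2, 2, 2, 2, 2, 1]; the two degree-1 vertices 0 and 6 are the ends of a path, so G = P_7. The only nontrivial automorphism of a path is the end-to-end reflection, so Aut(G) ≅ Z_2.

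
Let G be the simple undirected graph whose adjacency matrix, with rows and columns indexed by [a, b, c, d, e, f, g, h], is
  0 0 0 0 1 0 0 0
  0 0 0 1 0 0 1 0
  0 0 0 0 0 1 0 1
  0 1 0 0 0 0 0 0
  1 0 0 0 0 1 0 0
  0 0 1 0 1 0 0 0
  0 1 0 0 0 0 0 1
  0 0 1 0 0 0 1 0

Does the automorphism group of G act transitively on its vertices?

No

Automorphisms preserve degree, but G has vertices of degree 1 and vertices of degree 2; no automorphism maps one to the other, so G is not vertex-transitive.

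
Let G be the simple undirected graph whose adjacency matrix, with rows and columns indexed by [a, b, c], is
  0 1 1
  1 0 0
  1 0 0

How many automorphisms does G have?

The degree sequence is [2, 1, 1]; the two degree-1 vertices b and c are the ends of a path, so G = P_3. The only nontrivial automorphism of a path is the end-to-end reflection, so Aut(G) ≅ Z_2.

2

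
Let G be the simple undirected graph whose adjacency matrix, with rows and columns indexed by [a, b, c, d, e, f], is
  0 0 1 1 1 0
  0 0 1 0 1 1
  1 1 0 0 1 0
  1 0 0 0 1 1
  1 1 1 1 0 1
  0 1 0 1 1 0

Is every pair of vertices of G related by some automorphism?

Vertex e is the only vertex of degree 5, so every automorphism fixes it; G is not vertex-transitive.

No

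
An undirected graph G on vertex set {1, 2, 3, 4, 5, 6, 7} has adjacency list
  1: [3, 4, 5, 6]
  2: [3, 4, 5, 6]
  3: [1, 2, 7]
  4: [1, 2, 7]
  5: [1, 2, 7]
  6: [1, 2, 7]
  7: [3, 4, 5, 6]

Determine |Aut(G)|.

144

The vertices split by degree into {1, 2, 7} (degree 4) and {3, 4, 5, 6} (degree 3); every edge runs between the two parts, so G is the complete bipartite graph K_{3,4}. The parts have unequal sizes, so no automorphism swaps them; each part is permuted independently, giving S_3 × S_4 of order 3!·4! = 144.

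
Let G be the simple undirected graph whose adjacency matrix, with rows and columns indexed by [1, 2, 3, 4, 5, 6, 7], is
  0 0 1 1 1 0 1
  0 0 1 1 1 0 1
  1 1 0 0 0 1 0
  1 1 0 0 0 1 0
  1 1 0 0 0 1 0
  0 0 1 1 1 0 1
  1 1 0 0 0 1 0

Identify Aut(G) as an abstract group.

S_3 × S_4

The vertices split by degree into {1, 2, 6} (degree 4) and {3, 4, 5, 7} (degree 3); every edge runs between the two parts, so G is the complete bipartite graph K_{3,4}. The parts have unequal sizes, so no automorphism swaps them; each part is permuted independently, giving S_3 × S_4 of order 3!·4! = 144.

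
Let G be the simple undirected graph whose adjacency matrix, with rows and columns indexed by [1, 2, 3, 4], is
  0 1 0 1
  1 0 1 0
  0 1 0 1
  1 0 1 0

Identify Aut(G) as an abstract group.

D_4

G is 2-regular and connected on 4 vertices, i.e. the cycle C_4. The automorphisms of the 4-cycle are exactly the symmetries of a regular 4-gon: the dihedral group D_4, |D_4| = 8.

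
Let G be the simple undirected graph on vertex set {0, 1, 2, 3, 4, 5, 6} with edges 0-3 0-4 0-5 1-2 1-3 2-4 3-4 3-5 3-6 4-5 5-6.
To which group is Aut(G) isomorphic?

The degree sequence is [3, 2, 2, 5, 4, 4, 2]. Checking the degree-preserving permutations of the vertex set shows that none except the identity preserves every edge, so Aut(G) is trivial.

1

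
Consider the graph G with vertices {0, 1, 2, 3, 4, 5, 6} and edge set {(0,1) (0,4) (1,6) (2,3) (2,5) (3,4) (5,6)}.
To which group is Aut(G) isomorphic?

Every vertex has degree 2 and the graph is connected, so G is the 7-cycle C_7. C_7 has 7 rotations and 7 reflections, so Aut(C_7) ≅ D_7 of order 14.

the dihedral group of order 14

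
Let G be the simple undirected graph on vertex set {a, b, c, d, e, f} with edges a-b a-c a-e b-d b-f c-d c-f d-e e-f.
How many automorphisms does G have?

G is 3-regular and bipartite with parts {a, d, f} and {b, c, e} (each part is independent and every cross-pair is an edge), so G = K_{3,3}. Each part can be permuted independently (S_3 × S_3) and the two equal-size parts can also be swapped, giving (S_3 × S_3) ⋊ Z_2 of order 2·(3!)² = 72.

72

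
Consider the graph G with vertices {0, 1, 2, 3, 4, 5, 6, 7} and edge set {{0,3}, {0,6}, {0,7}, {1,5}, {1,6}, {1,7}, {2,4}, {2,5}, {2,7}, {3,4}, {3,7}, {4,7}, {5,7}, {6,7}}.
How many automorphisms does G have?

Vertex 7 is the unique vertex of degree 7; the remaining 7 vertices each have degree 3 and induce a cycle, so G is the wheel on 8 vertices with hub 7. Every automorphism fixes the hub and acts on the rim 7-cycle, so Aut(G) ≅ Aut(C_7) = D_7 of order 14.

14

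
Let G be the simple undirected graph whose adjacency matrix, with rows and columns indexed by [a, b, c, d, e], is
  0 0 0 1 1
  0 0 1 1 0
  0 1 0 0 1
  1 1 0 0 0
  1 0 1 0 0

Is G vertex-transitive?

G is 2-regular and connected on 5 vertices, i.e. the cycle C_5. C_5 has 5 rotations and 5 reflections, so Aut(C_5) ≅ D_5 of order 10. Under this action every vertex can be carried to every other, so G is vertex-transitive.

Yes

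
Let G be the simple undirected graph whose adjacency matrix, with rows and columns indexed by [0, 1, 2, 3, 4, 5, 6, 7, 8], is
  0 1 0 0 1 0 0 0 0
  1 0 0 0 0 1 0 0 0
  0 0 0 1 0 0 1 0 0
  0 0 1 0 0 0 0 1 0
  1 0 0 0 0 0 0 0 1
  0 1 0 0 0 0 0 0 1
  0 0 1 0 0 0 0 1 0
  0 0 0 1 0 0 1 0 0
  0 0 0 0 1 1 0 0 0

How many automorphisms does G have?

G has two connected components, {0, 1, 4, 5, 8} and {2, 3, 6, 7}; each is 2-regular, so G = C_5 ⊔ C_4. No automorphism exchanges components of different sizes, hence Aut(G) is the direct product D_4 × D_5, order 80.

80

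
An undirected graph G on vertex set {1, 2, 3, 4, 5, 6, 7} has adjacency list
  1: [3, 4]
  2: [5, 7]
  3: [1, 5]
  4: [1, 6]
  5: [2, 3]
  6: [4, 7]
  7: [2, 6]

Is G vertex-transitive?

Yes

Every vertex has degree 2 and the graph is connected, so G is the 7-cycle C_7. C_7 has 7 rotations and 7 reflections, so Aut(C_7) ≅ D_7 of order 14. This group acts transitively on the 7 vertices.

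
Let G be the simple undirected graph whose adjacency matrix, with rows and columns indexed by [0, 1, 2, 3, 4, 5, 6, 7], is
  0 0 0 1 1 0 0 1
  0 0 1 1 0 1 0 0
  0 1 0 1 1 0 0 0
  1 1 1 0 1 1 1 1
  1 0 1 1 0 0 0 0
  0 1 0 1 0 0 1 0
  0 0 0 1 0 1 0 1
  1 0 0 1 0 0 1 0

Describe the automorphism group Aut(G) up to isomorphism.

D_7

Vertex 3 is the unique vertex of degree 7; the remaining 7 vertices each have degree 3 and induce a cycle, so G is the wheel on 8 vertices with hub 3. Every automorphism fixes the hub and acts on the rim 7-cycle, so Aut(G) ≅ Aut(C_7) = D_7 of order 14.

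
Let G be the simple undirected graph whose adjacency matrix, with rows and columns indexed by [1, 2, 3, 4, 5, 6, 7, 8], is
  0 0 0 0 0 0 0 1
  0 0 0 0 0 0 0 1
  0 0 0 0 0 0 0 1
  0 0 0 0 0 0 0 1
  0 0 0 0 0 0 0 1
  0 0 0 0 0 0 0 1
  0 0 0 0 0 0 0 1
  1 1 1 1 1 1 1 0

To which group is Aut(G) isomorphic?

Vertex 8 has degree 7 and every other vertex has degree 1, so G is the star K_{1,7} with centre 8. Any automorphism fixes the centre and permutes the 7 leaves freely, so Aut(G) ≅ S_7 of order 7! = 5040.

the symmetric group on 7 letters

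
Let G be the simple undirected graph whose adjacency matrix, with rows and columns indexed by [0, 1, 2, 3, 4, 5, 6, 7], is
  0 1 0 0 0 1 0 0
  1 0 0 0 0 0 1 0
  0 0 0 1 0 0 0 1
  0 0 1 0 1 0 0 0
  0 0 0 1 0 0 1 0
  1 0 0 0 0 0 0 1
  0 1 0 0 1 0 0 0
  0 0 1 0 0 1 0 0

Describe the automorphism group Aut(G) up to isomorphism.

D_8

G is 2-regular and connected on 8 vertices, i.e. the cycle C_8. The automorphisms of the 8-cycle are exactly the symmetries of a regular 8-gon: the dihedral group D_8, |D_8| = 16.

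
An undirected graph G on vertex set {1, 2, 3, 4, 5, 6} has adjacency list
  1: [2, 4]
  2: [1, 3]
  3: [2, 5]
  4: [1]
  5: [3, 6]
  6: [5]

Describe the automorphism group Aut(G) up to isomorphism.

C_2

The degree sequence is [2, 2, 2, 1, 2, 1]; the two degree-1 vertices 4 and 6 are the ends of a path, so G = P_6. The only nontrivial automorphism of a path is the end-to-end reflection, so Aut(G) ≅ Z_2.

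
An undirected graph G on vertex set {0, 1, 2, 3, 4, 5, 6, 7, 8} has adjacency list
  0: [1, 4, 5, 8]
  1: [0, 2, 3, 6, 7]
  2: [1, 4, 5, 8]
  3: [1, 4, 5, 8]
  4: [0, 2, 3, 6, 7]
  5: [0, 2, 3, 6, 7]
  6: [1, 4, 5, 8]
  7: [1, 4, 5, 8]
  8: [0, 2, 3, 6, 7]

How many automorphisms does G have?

2880

The vertices split by degree into {1, 4, 5, 8} (degree 5) and {0, 2, 3, 6, 7} (degree 4); every edge runs between the two parts, so G is the complete bipartite graph K_{4,5}. Automorphisms preserve the bipartition setwise (since the parts differ in size) and act as S_5 × S_4 within it; |Aut| = 2880.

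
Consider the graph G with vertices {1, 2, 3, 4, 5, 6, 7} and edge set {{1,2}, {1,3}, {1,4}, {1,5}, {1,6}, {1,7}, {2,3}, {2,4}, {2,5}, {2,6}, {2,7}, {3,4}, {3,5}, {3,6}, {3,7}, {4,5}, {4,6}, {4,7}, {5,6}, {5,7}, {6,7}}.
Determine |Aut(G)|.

5040

Every vertex has degree 6, so G is the complete graph K_7. Every bijection on the vertex set is an automorphism of K_7; hence Aut(K_7) ≅ S_7, order 5040.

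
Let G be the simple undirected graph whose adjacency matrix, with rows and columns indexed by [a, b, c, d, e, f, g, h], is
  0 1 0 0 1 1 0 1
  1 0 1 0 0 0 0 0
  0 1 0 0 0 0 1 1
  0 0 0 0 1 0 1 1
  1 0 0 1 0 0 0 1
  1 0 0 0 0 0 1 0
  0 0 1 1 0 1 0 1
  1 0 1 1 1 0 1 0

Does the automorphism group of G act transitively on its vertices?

No

Vertex h is the only vertex of degree 5, so every automorphism fixes it; G is not vertex-transitive.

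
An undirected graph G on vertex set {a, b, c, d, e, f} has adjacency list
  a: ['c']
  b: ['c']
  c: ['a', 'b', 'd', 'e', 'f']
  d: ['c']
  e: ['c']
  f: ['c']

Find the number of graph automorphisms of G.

Vertex c has degree 5 and every other vertex has degree 1, so G is the star K_{1,5} with centre c. The 5 leaves are pairwise interchangeable while the centre is fixed, giving Aut(G) = S_5.

120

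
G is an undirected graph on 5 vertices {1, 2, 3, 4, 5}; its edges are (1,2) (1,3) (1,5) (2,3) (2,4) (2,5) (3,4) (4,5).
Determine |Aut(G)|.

8

Vertex 2 is the unique vertex of degree 4; the remaining 4 vertices each have degree 3 and induce a cycle, so G is the wheel on 5 vertices with hub 2. With the hub fixed, the remaining symmetry is that of the rim cycle C_4, giving the dihedral group D_4.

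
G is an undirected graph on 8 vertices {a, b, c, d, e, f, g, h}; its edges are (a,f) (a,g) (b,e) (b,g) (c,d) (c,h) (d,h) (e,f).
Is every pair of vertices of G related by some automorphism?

G has two connected components, {a, b, e, f, g} and {c, d, h}; each is 2-regular, so G = C_5 ⊔ C_3. The orbit of a under Aut(G) is {a, b, e, f, g}, which does not contain c, so G is not vertex-transitive.

No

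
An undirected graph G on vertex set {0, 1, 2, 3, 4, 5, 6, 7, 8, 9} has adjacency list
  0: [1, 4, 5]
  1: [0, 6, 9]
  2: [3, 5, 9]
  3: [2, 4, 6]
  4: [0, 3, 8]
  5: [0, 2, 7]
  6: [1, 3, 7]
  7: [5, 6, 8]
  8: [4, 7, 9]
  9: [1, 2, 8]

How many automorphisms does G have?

120

G is 3-regular on 10 vertices with no triangles and no 4-cycles (girth 5): this is the Petersen graph. It is a classical fact that the Petersen graph has automorphism group S_5 (order 120), arising from its description as the Kneser graph K(5,2).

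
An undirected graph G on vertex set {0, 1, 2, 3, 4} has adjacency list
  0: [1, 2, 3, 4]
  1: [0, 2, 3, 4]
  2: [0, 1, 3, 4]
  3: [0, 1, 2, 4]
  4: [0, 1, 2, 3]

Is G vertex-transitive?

Yes

Every vertex has degree 4, so G is the complete graph K_5. Any permutation of the 5 vertices preserves K_5, so Aut(K_5) = S_5 of order 5! = 120. This group acts transitively on the 5 vertices.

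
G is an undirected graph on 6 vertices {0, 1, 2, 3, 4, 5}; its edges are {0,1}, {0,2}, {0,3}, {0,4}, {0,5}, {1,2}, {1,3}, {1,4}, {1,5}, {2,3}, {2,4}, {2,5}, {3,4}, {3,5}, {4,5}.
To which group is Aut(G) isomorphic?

S_6

All 6 vertices are pairwise adjacent: G = K_6. Any permutation of the 6 vertices preserves K_6, so Aut(K_6) = S_6 of order 6! = 720.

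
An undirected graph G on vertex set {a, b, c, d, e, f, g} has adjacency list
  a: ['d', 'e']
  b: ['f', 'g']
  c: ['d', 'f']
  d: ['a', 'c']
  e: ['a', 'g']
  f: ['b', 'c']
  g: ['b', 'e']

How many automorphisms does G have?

14

Every vertex has degree 2 and the graph is connected, so G is the 7-cycle C_7. The automorphisms of the 7-cycle are exactly the symmetries of a regular 7-gon: the dihedral group D_7, |D_7| = 14.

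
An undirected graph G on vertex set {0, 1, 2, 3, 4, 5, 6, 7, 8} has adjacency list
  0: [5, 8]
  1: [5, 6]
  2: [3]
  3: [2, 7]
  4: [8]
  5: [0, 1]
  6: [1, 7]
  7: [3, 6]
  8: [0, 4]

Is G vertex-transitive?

No

Automorphisms preserve degree, but G has vertices of degree 1 and vertices of degree 2; no automorphism maps one to the other, so G is not vertex-transitive.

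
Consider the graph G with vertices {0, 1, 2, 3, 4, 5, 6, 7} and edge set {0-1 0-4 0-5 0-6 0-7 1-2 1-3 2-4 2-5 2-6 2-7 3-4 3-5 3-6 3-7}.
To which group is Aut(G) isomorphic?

S_5 × S_3

The vertices split by degree into {0, 2, 3} (degree 5) and {1, 4, 5, 6, 7} (degree 3); every edge runs between the two parts, so G is the complete bipartite graph K_{3,5}. The parts have unequal sizes, so no automorphism swaps them; each part is permuted independently, giving S_5 × S_3 of order 5!·3! = 720.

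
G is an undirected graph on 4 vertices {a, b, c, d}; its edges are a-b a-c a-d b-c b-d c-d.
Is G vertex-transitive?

Every vertex has degree 3, so G is the complete graph K_4. Every bijection on the vertex set is an automorphism of K_4; hence Aut(K_4) ≅ S_4, order 24. Under this action every vertex can be carried to every other, so G is vertex-transitive.

Yes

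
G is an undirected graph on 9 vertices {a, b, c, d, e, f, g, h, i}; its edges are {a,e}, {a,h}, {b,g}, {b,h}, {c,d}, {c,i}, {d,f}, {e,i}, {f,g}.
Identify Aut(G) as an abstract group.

Every vertex has degree 2 and the graph is connected, so G is the 9-cycle C_9. The automorphisms of the 9-cycle are exactly the symmetries of a regular 9-gon: the dihedral group D_9, |D_9| = 18.

the dihedral group of order 18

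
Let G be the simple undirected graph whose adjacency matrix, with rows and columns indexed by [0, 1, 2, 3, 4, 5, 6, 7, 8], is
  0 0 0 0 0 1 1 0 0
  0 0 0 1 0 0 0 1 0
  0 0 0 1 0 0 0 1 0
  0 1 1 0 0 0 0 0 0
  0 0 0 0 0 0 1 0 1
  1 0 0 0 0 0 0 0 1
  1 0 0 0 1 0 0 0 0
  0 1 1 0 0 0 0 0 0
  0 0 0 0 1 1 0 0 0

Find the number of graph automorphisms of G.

G has two connected components, {0, 4, 5, 6, 8} and {1, 2, 3, 7}; each is 2-regular, so G = C_5 ⊔ C_4. The components are non-isomorphic (different sizes), so Aut(G) = Aut(C_4) × Aut(C_5) = D_4 × D_5 of order 8·10 = 80.

80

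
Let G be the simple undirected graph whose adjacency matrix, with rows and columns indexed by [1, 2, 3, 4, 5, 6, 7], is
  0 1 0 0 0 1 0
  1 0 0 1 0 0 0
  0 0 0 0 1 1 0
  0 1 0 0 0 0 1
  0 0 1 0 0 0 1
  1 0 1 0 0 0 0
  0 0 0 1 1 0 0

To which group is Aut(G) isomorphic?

D_7

Every vertex has degree 2 and the graph is connected, so G is the 7-cycle C_7. The automorphisms of the 7-cycle are exactly the symmetries of a regular 7-gon: the dihedral group D_7, |D_7| = 14.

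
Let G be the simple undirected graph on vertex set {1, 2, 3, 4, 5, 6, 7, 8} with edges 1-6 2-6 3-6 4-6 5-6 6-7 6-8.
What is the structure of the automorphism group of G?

Vertex 6 has degree 7 and every other vertex has degree 1, so G is the star K_{1,7} with centre 6. The 7 leaves are pairwise interchangeable while the centre is fixed, giving Aut(G) = S_7.

S_7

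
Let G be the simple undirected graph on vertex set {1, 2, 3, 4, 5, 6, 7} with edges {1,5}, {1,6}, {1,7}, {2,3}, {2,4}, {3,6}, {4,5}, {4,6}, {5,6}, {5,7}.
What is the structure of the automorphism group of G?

{e}

The degree sequence is [3, 2, 2, 3, 4, 4, 2]. Checking the degree-preserving permutations of the vertex set shows that none except the identity preserves every edge, so Aut(G) is trivial.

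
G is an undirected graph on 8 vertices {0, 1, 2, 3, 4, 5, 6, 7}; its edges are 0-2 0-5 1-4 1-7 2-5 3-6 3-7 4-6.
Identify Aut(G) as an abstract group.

G has two connected components, {1, 3, 4, 6, 7} and {0, 2, 5}; each is 2-regular, so G = C_5 ⊔ C_3. No automorphism exchanges components of different sizes, hence Aut(G) is the direct product D_3 × D_5, order 60.

D_3 × D_5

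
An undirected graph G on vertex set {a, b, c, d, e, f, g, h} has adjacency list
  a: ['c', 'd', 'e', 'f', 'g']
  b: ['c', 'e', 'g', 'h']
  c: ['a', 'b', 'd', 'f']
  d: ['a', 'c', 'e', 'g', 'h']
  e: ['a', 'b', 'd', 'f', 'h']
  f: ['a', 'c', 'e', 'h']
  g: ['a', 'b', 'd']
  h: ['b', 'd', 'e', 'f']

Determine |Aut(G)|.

1

The degree sequence is [5, 4, 4, 5, 5, 4, 3, 4]. Checking the degree-preserving permutations of the vertex set shows that none except the identity preserves every edge, so Aut(G) is trivial.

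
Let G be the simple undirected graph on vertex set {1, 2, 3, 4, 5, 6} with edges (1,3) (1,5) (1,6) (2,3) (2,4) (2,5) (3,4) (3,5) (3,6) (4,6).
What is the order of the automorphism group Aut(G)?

10

Vertex 3 is the unique vertex of degree 5; the remaining 5 vertices each have degree 3 and induce a cycle, so G is the wheel on 6 vertices with hub 3. Every automorphism fixes the hub and acts on the rim 5-cycle, so Aut(G) ≅ Aut(C_5) = D_5 of order 10.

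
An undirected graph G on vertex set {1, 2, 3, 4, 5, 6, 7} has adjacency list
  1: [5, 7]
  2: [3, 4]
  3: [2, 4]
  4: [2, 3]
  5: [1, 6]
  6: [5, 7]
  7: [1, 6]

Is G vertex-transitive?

G has two connected components, {1, 5, 6, 7} and {2, 3, 4}; each is 2-regular, so G = C_4 ⊔ C_3. The orbit of 1 under Aut(G) is {1, 5, 6, 7}, which does not contain 2, so G is not vertex-transitive.

No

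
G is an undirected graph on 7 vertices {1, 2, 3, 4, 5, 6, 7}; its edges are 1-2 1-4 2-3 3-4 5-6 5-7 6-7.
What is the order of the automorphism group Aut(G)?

G has two connected components, {1, 2, 3, 4} and {5, 6, 7}; each is 2-regular, so G = C_4 ⊔ C_3. No automorphism exchanges components of different sizes, hence Aut(G) is the direct product D_4 × D_3, order 48.

48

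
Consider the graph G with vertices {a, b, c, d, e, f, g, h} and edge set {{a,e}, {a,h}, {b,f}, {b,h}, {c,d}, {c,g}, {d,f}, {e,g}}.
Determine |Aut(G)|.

Every vertex has degree 2 and the graph is connected, so G is the 8-cycle C_8. The automorphisms of the 8-cycle are exactly the symmetries of a regular 8-gon: the dihedral group D_8, |D_8| = 16.

16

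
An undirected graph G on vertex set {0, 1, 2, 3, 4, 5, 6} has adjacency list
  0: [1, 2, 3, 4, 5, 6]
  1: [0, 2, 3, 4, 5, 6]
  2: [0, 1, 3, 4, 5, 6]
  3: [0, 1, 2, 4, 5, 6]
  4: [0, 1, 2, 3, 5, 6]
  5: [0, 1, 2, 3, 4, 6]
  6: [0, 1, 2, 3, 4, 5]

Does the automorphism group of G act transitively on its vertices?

All 7 vertices are pairwise adjacent: G = K_7. Every bijection on the vertex set is an automorphism of K_7; hence Aut(K_7) ≅ S_7, order 5040. This group acts transitively on the 7 vertices.

Yes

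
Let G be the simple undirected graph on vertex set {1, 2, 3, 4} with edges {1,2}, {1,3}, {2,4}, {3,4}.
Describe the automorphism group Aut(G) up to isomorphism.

the dihedral group of order 8

G is 2-regular and bipartite on 2^2 = 4 vertices with girth 4; it is the hypercube graph Q_2. The symmetry group of the 2-cube is the hyperoctahedral group B_2 = Z_2 ≀ S_2, of order 2^2·2! = 8.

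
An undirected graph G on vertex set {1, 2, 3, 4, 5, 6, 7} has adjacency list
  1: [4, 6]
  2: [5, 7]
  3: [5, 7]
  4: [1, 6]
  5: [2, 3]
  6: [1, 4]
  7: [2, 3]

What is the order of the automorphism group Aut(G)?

48

G has two connected components, {2, 3, 5, 7} and {1, 4, 6}; each is 2-regular, so G = C_4 ⊔ C_3. The components are non-isomorphic (different sizes), so Aut(G) = Aut(C_3) × Aut(C_4) = D_3 × D_4 of order 6·8 = 48.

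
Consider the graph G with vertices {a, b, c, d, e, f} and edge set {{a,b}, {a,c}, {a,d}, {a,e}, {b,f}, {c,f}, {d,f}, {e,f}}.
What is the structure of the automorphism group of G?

The vertices split by degree into {a, f} (degree 4) and {b, c, d, e} (degree 2); every edge runs between the two parts, so G is the complete bipartite graph K_{2,4}. The parts have unequal sizes, so no automorphism swaps them; each part is permuted independently, giving S_4 × S_2 of order 4!·2! = 48.

S_4 × S_2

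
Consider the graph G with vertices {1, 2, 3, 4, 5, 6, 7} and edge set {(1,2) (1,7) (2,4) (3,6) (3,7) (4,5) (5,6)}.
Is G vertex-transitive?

Every vertex has degree 2 and the graph is connected, so G is the 7-cycle C_7. C_7 has 7 rotations and 7 reflections, so Aut(C_7) ≅ D_7 of order 14. This group acts transitively on the 7 vertices.

Yes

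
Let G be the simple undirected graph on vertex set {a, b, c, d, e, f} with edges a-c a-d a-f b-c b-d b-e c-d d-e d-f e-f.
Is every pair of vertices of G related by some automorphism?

No

Vertex d is the only vertex of degree 5, so every automorphism fixes it; G is not vertex-transitive.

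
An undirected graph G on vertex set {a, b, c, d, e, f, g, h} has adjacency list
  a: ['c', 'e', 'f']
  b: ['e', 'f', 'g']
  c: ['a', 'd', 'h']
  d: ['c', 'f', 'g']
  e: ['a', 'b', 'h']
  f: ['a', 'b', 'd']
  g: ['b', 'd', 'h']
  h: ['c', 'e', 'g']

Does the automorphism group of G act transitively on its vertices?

G is 3-regular and bipartite on 2^3 = 8 vertices with girth 4; it is the hypercube graph Q_3. Aut(Q_3) consists of the signed permutations of the 3 coordinate axes: 3! permutations times 2^3 sign flips, so |Aut| = 2^3·3! = 48. Under this action every vertex can be carried to every other, so G is vertex-transitive.

Yes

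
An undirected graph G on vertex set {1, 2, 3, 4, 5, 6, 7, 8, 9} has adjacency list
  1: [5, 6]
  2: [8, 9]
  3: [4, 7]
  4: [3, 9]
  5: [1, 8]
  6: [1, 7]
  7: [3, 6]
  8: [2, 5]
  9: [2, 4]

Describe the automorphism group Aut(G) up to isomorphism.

Every vertex has degree 2 and the graph is connected, so G is the 9-cycle C_9. C_9 has 9 rotations and 9 reflections, so Aut(C_9) ≅ D_9 of order 18.

the dihedral group of order 18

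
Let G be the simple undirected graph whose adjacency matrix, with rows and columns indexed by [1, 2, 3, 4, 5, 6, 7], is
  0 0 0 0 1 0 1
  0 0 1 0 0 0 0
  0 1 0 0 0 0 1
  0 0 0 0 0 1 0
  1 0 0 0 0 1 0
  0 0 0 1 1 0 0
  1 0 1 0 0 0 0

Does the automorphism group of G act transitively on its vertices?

Automorphisms preserve degree, but G has vertices of degree 1 and vertices of degree 2; no automorphism maps one to the other, so G is not vertex-transitive.

No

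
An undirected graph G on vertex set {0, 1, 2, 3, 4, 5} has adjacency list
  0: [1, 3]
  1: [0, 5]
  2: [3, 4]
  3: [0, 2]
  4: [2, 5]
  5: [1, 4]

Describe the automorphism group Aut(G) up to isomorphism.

Every vertex has degree 2 and the graph is connected, so G is the 6-cycle C_6. C_6 has 6 rotations and 6 reflections, so Aut(C_6) ≅ D_6 of order 12.

the dihedral group of order 12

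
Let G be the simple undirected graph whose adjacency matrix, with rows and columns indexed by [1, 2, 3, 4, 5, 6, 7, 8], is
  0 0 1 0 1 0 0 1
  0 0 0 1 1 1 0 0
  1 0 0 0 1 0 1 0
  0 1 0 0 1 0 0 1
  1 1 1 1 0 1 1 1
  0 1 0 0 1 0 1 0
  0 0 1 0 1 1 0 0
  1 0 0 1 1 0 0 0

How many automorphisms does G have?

14

Vertex 5 is the unique vertex of degree 7; the remaining 7 vertices each have degree 3 and induce a cycle, so G is the wheel on 8 vertices with hub 5. Every automorphism fixes the hub and acts on the rim 7-cycle, so Aut(G) ≅ Aut(C_7) = D_7 of order 14.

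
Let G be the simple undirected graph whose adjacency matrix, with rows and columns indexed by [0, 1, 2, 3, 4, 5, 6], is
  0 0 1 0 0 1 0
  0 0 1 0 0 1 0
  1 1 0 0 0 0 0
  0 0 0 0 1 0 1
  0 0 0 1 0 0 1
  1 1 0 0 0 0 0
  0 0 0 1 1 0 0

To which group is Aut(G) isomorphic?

D_4 × D_3

G has two connected components, {0, 1, 2, 5} and {3, 4, 6}; each is 2-regular, so G = C_4 ⊔ C_3. The components are non-isomorphic (different sizes), so Aut(G) = Aut(C_4) × Aut(C_3) = D_4 × D_3 of order 8·6 = 48.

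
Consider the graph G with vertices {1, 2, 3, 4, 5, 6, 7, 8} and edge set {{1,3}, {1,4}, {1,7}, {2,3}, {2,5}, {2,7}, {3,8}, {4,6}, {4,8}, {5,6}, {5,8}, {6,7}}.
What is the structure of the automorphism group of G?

G is 3-regular and bipartite on 2^3 = 8 vertices with girth 4; it is the hypercube graph Q_3. The symmetry group of the 3-cube is the hyperoctahedral group B_3 = Z_2 ≀ S_3, of order 2^3·3! = 48.

the hyperoctahedral group B_3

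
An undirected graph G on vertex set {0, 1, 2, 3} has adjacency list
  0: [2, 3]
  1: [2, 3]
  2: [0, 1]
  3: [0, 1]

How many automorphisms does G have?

G is 2-regular and bipartite on 2^2 = 4 vertices with girth 4; it is the hypercube graph Q_2. The symmetry group of the 2-cube is the hyperoctahedral group B_2 = Z_2 ≀ S_2, of order 2^2·2! = 8.

8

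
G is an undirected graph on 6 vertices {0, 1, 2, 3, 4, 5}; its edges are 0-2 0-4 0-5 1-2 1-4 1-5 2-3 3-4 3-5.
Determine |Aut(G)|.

G is 3-regular and bipartite with parts {0, 1, 3} and {2, 4, 5} (each part is independent and every cross-pair is an edge), so G = K_{3,3}. Aut(K_{3,3}) is the wreath product S_3 ≀ Z_2: permute within each part, then optionally swap the parts; |Aut| = 2·(3!)² = 72.

72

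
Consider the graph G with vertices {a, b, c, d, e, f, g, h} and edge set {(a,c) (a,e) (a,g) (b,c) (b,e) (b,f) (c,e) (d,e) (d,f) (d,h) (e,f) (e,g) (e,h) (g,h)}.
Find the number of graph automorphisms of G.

14

Vertex e is the unique vertex of degree 7; the remaining 7 vertices each have degree 3 and induce a cycle, so G is the wheel on 8 vertices with hub e. Every automorphism fixes the hub and acts on the rim 7-cycle, so Aut(G) ≅ Aut(C_7) = D_7 of order 14.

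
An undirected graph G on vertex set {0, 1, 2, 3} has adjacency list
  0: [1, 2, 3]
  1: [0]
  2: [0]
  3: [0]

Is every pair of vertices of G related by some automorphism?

No

Vertex 0 is the only vertex of degree 3, so every automorphism fixes it; G is not vertex-transitive.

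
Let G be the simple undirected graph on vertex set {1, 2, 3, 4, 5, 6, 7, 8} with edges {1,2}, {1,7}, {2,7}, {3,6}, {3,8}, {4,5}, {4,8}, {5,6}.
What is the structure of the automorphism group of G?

D_5 × D_3

G has two connected components, {3, 4, 5, 6, 8} and {1, 2, 7}; each is 2-regular, so G = C_5 ⊔ C_3. No automorphism exchanges components of different sizes, hence Aut(G) is the direct product D_5 × D_3, order 60.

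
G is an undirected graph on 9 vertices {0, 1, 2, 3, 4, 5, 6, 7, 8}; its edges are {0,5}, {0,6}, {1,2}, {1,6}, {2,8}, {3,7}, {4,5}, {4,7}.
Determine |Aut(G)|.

The degree sequence is [2, 2, 2, 1, 2, 2, 2, 2, 1]; the two degree-1 vertices 3 and 8 are the ends of a path, so G = P_9. A path has exactly one nontrivial symmetry — reversal — giving Aut(G) of order 2.

2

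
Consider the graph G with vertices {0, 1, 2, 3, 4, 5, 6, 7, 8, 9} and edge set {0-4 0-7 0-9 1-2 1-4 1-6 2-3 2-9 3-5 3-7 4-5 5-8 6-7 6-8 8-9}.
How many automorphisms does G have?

120

G is 3-regular on 10 vertices with no triangles and no 4-cycles (girth 5): this is the Petersen graph. It is a classical fact that the Petersen graph has automorphism group S_5 (order 120), arising from its description as the Kneser graph K(5,2).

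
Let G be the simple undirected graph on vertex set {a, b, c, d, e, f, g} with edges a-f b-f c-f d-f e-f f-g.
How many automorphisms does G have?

Vertex f has degree 6 and every other vertex has degree 1, so G is the star K_{1,6} with centre f. Any automorphism fixes the centre and permutes the 6 leaves freely, so Aut(G) ≅ S_6 of order 6! = 720.

720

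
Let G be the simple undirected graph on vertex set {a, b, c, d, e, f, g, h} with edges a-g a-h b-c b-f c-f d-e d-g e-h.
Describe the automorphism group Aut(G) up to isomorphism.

D_3 × D_5

G has two connected components, {a, d, e, g, h} and {b, c, f}; each is 2-regular, so G = C_5 ⊔ C_3. No automorphism exchanges components of different sizes, hence Aut(G) is the direct product D_3 × D_5, order 60.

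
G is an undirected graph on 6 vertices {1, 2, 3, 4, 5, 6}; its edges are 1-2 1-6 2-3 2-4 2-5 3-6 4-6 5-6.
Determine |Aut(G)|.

48

The vertices split by degree into {2, 6} (degree 4) and {1, 3, 4, 5} (degree 2); every edge runs between the two parts, so G is the complete bipartite graph K_{2,4}. The parts have unequal sizes, so no automorphism swaps them; each part is permuted independently, giving S_4 × S_2 of order 4!·2! = 48.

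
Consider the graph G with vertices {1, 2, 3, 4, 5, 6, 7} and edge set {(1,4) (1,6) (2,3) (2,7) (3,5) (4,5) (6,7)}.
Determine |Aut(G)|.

14

G is 2-regular and connected on 7 vertices, i.e. the cycle C_7. The automorphisms of the 7-cycle are exactly the symmetries of a regular 7-gon: the dihedral group D_7, |D_7| = 14.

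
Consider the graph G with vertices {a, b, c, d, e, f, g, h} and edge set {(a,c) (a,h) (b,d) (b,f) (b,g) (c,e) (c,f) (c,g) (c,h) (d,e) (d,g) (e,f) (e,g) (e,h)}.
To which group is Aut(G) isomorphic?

{e}

Degrees alone do not determine every vertex (e.g. b and d both have degree 3), but their neighbour-degree multisets differ: N(b) has degrees [3, 3, 4] while N(d) has degrees [3, 4, 5]. Repeating this refinement separates all vertices, so the only automorphism is the identity.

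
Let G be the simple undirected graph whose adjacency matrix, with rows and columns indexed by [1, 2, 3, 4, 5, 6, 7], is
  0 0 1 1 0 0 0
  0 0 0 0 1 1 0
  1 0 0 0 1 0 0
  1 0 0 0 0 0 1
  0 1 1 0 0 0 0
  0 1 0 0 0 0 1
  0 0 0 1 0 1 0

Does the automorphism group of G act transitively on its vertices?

G is 2-regular and connected on 7 vertices, i.e. the cycle C_7. C_7 has 7 rotations and 7 reflections, so Aut(C_7) ≅ D_7 of order 14. This group acts transitively on the 7 vertices.

Yes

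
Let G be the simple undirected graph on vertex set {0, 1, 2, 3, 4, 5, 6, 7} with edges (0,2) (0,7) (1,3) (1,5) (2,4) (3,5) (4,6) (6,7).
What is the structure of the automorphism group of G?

G has two connected components, {0, 2, 4, 6, 7} and {1, 3, 5}; each is 2-regular, so G = C_5 ⊔ C_3. The components are non-isomorphic (different sizes), so Aut(G) = Aut(C_5) × Aut(C_3) = D_5 × D_3 of order 10·6 = 60.

D_5 × D_3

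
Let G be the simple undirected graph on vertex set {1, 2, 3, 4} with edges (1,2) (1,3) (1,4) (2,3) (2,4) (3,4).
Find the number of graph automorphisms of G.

24

All 4 vertices are pairwise adjacent: G = K_4. Any permutation of the 4 vertices preserves K_4, so Aut(K_4) = S_4 of order 4! = 24.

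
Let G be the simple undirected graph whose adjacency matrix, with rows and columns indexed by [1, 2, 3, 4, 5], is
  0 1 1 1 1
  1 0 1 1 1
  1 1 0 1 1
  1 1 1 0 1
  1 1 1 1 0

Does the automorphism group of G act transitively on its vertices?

All 5 vertices are pairwise adjacent: G = K_5. Any permutation of the 5 vertices preserves K_5, so Aut(K_5) = S_5 of order 5! = 120. Under this action every vertex can be carried to every other, so G is vertex-transitive.

Yes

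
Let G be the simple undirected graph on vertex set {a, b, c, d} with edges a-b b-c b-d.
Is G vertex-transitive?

Vertex b is the only vertex of degree 3, so every automorphism fixes it; G is not vertex-transitive.

No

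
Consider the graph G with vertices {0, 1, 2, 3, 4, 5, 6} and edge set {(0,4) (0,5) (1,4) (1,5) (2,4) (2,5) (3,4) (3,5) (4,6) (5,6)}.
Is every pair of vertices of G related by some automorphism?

No

Automorphisms preserve degree, but G has vertices of degree 2 and vertices of degree 5; no automorphism maps one to the other, so G is not vertex-transitive.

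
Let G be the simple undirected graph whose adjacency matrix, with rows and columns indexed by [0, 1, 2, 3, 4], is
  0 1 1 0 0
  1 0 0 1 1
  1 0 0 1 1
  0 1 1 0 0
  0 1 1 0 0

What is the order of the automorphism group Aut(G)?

12

The vertices split by degree into {1, 2} (degree 3) and {0, 3, 4} (degree 2); every edge runs between the two parts, so G is the complete bipartite graph K_{2,3}. Automorphisms preserve the bipartition setwise (since the parts differ in size) and act as S_2 × S_3 within it; |Aut| = 12.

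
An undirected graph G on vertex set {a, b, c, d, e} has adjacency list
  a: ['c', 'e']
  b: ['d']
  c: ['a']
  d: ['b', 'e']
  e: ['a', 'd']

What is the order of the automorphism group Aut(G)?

2

The degree sequence is [2, 1, 1, 2, 2]; the two degree-1 vertices b and c are the ends of a path, so G = P_5. The only nontrivial automorphism of a path is the end-to-end reflection, so Aut(G) ≅ Z_2.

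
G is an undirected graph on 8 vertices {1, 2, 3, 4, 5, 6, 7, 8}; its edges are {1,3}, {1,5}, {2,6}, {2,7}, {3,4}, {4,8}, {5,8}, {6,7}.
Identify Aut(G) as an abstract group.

D_3 × D_5

G has two connected components, {1, 3, 4, 5, 8} and {2, 6, 7}; each is 2-regular, so G = C_5 ⊔ C_3. The components are non-isomorphic (different sizes), so Aut(G) = Aut(C_3) × Aut(C_5) = D_3 × D_5 of order 6·10 = 60.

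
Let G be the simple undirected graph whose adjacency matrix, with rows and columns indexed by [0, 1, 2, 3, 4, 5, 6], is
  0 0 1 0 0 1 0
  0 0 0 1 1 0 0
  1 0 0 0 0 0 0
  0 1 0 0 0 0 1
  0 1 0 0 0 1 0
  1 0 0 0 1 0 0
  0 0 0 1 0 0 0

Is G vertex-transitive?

No

Automorphisms preserve degree, but G has vertices of degree 1 and vertices of degree 2; no automorphism maps one to the other, so G is not vertex-transitive.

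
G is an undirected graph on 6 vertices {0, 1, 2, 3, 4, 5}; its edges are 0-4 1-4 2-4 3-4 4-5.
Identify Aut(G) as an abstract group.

S_5

Vertex 4 has degree 5 and every other vertex has degree 1, so G is the star K_{1,5} with centre 4. Any automorphism fixes the centre and permutes the 5 leaves freely, so Aut(G) ≅ S_5 of order 5! = 120.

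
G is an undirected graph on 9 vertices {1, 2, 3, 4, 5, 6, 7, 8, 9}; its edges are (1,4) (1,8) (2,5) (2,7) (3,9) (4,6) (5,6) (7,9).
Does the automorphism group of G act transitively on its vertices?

No

Automorphisms preserve degree, but G has vertices of degree 1 and vertices of degree 2; no automorphism maps one to the other, so G is not vertex-transitive.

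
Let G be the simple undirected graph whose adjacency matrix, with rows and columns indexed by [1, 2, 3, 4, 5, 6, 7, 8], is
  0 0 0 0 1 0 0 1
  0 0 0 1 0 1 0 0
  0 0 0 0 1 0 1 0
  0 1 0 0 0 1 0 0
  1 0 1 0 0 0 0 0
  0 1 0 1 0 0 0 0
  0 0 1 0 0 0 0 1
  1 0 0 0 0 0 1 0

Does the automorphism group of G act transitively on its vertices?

No

G has two connected components, {1, 3, 5, 7, 8} and {2, 4, 6}; each is 2-regular, so G = C_5 ⊔ C_3. The orbit of 1 under Aut(G) is {1, 3, 5, 7, 8}, which does not contain 2, so G is not vertex-transitive.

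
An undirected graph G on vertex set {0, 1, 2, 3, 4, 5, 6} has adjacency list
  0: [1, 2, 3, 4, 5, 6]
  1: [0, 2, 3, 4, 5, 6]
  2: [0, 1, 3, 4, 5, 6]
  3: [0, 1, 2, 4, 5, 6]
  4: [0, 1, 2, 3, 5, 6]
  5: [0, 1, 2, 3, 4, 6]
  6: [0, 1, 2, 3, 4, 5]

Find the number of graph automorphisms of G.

Every vertex has degree 6, so G is the complete graph K_7. Any permutation of the 7 vertices preserves K_7, so Aut(K_7) = S_7 of order 7! = 5040.

5040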